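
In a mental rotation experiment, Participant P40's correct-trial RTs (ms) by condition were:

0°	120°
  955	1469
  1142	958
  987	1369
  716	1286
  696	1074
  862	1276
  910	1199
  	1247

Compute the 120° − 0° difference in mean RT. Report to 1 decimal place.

339.3 ms

M(0°) = 6268/7 = 895.429
M(120°) = 9878/8 = 1234.750
Difference = 1234.750 − 895.429 = 339.321 ms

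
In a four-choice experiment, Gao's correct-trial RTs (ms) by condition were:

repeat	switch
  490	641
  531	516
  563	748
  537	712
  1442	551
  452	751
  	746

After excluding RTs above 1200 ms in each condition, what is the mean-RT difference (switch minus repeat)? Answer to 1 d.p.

151.8 ms

repeat: exclude 1442
M(repeat) = 2573/5 = 514.600
M(switch) = 4665/7 = 666.429
Difference = 666.429 − 514.600 = 151.829 ms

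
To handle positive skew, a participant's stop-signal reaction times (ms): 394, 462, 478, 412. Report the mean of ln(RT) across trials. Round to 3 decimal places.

6.076

ln(RT): 5.9764, 6.1356, 6.1696, 6.0210
Σ ln(RT) = 24.3025
Mean = 24.3025/4 = 6.07564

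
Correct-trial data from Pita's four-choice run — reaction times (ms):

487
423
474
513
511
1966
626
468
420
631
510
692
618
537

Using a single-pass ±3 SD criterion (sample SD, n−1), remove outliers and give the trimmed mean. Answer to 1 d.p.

531.5 ms

n = 14, ΣRT = 8876, M = 634.000
Σ(x−M)² = 1997554.00; s = √(1997554.00/13) = 391.992
Cutoffs: 634.000 ± 3·391.992 → [-542.0, 1810.0]
Outside: 1966 → excluded.
Retained (n=13): Σ = 6910, mean = 6910/13 = 531.538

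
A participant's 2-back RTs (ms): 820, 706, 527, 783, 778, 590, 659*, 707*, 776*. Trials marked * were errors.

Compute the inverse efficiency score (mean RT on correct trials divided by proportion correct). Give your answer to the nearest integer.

Correct trials (n=6): 820, 706, 527, 783, 778, 590
Mean correct RT = 4204/6 = 700.6667 ms
Proportion correct = 6/9
IES = 700.6667 / (6/9) = 1051.000 ms

1051 ms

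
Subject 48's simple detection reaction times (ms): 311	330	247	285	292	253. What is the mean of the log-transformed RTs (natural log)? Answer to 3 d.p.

5.652

ln(RT): 5.7398, 5.7991, 5.5094, 5.6525, 5.6768, 5.5334
Σ ln(RT) = 33.9109
Mean = 33.9109/6 = 5.65182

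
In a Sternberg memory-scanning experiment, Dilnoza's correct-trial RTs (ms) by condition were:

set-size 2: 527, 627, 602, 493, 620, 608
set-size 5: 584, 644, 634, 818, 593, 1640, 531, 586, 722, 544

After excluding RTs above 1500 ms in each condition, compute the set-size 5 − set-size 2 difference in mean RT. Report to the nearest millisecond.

set-size 5: exclude 1640
M(set-size 2) = 3477/6 = 579.500
M(set-size 5) = 5656/9 = 628.444
Difference = 628.444 − 579.500 = 48.944 ms

49 ms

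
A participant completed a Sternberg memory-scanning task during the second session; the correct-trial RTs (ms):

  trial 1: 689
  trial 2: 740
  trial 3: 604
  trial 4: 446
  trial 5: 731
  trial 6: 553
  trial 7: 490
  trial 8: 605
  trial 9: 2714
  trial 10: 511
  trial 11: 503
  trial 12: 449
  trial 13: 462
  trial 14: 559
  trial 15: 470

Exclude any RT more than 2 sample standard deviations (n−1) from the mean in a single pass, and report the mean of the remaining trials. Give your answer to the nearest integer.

n = 15, ΣRT = 10526, M = 701.733
Σ(x−M)² = 4474254.93; s = √(4474254.93/14) = 565.323
Cutoffs: 701.733 ± 2·565.323 → [-428.9, 1832.4]
Outside: 2714 → excluded.
Retained (n=14): Σ = 7812, mean = 7812/14 = 558.000

558 ms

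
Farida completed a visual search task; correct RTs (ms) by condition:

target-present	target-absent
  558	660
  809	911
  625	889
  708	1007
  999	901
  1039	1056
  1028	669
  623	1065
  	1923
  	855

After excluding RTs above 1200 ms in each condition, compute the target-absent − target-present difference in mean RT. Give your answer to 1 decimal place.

target-absent: exclude 1923
M(target-present) = 6389/8 = 798.625
M(target-absent) = 8013/9 = 890.333
Difference = 890.333 − 798.625 = 91.708 ms

91.7 ms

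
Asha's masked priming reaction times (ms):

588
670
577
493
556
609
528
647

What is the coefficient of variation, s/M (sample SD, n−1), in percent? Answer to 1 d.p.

n = 8, Σ = 4668, M = 583.5000
Σ(x−M)² = 24254.000; s = √(24254.000/7) = 58.8630
CV = 58.8630 / 583.5000 = 0.10088 = 10.088%

10.1%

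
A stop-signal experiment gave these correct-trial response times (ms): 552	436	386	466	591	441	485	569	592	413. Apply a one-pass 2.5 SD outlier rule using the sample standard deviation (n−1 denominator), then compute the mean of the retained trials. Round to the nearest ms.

493 ms

n = 10, ΣRT = 4931, M = 493.100
Σ(x−M)² = 53256.90; s = √(53256.90/9) = 76.925
Cutoffs: 493.100 ± 2.5·76.925 → [300.8, 685.4]
No RTs fall outside the cutoffs; all 10 retained. Mean = 4931/10 = 493.100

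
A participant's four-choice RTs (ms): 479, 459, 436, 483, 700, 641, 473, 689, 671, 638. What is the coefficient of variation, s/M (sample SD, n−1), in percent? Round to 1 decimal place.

19.2%

n = 10, Σ = 5669, M = 566.9000
Σ(x−M)² = 106366.900; s = √(106366.900/9) = 108.7131
CV = 108.7131 / 566.9000 = 0.19177 = 19.177%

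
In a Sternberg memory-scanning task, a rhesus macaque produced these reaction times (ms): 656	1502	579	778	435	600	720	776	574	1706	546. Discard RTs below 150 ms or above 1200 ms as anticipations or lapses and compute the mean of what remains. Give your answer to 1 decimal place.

629.3 ms

Excluded: 1502, 1706
Retained (n=9): Σ = 5664
Mean = 5664/9 = 629.3333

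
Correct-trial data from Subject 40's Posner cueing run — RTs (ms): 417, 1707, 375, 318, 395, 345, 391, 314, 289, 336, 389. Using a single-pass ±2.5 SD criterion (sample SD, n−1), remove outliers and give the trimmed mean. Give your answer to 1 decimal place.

356.9 ms

n = 11, ΣRT = 5276, M = 479.636
Σ(x−M)² = 1673190.55; s = √(1673190.55/10) = 409.047
Cutoffs: 479.636 ± 2.5·409.047 → [-543.0, 1502.3]
Outside: 1707 → excluded.
Retained (n=10): Σ = 3569, mean = 3569/10 = 356.900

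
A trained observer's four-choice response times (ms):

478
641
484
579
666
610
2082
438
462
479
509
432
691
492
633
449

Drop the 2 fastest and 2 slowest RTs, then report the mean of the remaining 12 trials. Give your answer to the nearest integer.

540 ms

Sorted: 432, 438, 449, 462, 478, 479, 484, 492, 509, 579, 610, 633, 641, 666, 691, 2082
Drop lowest 2 (432, 438) and highest 2 (691, 2082)
Remaining (n=12): Σ = 6482, mean = 6482/12 = 540.167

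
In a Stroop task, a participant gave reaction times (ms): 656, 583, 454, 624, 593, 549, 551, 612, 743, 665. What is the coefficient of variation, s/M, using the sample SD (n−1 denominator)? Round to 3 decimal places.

n = 10, Σ = 6030, M = 603.0000
Σ(x−M)² = 55096.000; s = √(55096.000/9) = 78.2418
CV = 78.2418 / 603.0000 = 0.12975

0.130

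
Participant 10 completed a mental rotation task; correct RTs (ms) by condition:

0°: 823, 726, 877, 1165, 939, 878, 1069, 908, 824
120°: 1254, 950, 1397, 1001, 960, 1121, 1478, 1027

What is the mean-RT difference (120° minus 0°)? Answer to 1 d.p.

M(0°) = 8209/9 = 912.111
M(120°) = 9188/8 = 1148.500
Difference = 1148.500 − 912.111 = 236.389 ms

236.4 ms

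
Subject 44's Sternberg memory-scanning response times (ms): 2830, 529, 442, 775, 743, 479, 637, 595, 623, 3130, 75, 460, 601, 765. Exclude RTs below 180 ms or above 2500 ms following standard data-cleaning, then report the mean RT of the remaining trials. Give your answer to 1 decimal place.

604.5 ms

Excluded: 75, 2830, 3130
Retained (n=11): Σ = 6649
Mean = 6649/11 = 604.4545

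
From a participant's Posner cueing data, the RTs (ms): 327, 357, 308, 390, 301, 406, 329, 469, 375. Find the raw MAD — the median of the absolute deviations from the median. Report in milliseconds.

Sorted: 301, 308, 327, 329, 357, 375, 390, 406, 469 → median = 357
|x − 357|: 30, 0, 49, 33, 56, 49, 28, 112, 18
Sorted deviations: 0, 18, 28, 30, 33, 49, 49, 56, 112 → MAD = 33

33 ms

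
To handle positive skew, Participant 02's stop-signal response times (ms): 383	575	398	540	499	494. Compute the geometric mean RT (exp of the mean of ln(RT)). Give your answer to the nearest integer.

ln(RT): 5.9480, 6.3544, 5.9865, 6.2916, 6.2126, 6.2025
Mean ln(RT) = 36.9956/6 = 6.16593
Geometric mean = exp(6.16593) = 476.24 ms

476 ms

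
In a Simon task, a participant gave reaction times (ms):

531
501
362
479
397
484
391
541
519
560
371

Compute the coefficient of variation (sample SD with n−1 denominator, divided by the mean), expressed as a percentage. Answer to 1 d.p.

15.7%

n = 11, Σ = 5136, M = 466.9091
Σ(x−M)² = 53430.909; s = √(53430.909/10) = 73.0964
CV = 73.0964 / 466.9091 = 0.15655 = 15.655%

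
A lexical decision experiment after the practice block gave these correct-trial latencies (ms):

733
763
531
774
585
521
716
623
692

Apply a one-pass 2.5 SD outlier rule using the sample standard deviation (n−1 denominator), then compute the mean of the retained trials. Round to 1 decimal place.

659.8 ms

n = 9, ΣRT = 5938, M = 659.778
Σ(x−M)² = 76049.56; s = √(76049.56/8) = 97.500
Cutoffs: 659.778 ± 2.5·97.500 → [416.0, 903.5]
No RTs fall outside the cutoffs; all 9 retained. Mean = 5938/9 = 659.778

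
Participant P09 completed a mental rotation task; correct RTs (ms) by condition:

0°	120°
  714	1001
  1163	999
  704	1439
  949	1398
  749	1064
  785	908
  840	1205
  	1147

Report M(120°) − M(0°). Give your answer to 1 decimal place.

M(0°) = 5904/7 = 843.429
M(120°) = 9161/8 = 1145.125
Difference = 1145.125 − 843.429 = 301.696 ms

301.7 ms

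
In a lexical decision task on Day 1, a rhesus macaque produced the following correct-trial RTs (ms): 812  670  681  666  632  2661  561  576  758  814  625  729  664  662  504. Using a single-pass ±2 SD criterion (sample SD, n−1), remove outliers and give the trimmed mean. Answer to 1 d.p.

668.1 ms

n = 15, ΣRT = 12015, M = 801.000
Σ(x−M)² = 3810770.00; s = √(3810770.00/14) = 521.726
Cutoffs: 801.000 ± 2·521.726 → [-242.5, 1844.5]
Outside: 2661 → excluded.
Retained (n=14): Σ = 9354, mean = 9354/14 = 668.143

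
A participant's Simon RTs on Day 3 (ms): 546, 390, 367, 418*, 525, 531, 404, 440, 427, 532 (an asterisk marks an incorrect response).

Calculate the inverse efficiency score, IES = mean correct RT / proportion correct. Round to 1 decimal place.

Correct trials (n=9): 546, 390, 367, 525, 531, 404, 440, 427, 532
Mean correct RT = 4162/9 = 462.4444 ms
Proportion correct = 9/10
IES = 462.4444 / (9/10) = 513.827 ms

513.8 ms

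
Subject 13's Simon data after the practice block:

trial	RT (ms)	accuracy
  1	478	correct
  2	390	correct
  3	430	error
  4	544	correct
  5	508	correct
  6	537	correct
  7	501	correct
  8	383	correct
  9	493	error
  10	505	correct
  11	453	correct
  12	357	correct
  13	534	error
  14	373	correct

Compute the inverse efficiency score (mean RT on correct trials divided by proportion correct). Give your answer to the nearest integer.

Correct trials (n=11): 478, 390, 544, 508, 537, 501, 383, 505, 453, 357, 373
Mean correct RT = 5029/11 = 457.1818 ms
Proportion correct = 11/14
IES = 457.1818 / (11/14) = 581.868 ms

582 ms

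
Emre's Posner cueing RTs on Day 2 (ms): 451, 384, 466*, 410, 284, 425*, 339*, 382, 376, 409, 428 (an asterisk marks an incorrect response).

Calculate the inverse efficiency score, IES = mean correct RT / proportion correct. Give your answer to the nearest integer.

Correct trials (n=8): 451, 384, 410, 284, 382, 376, 409, 428
Mean correct RT = 3124/8 = 390.5000 ms
Proportion correct = 8/11
IES = 390.5000 / (8/11) = 536.938 ms

537 ms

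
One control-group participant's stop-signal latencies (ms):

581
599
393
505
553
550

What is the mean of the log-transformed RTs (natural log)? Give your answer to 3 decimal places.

ln(RT): 6.3648, 6.3953, 5.9738, 6.2246, 6.3154, 6.3099
Σ ln(RT) = 37.5837
Mean = 37.5837/6 = 6.26394

6.264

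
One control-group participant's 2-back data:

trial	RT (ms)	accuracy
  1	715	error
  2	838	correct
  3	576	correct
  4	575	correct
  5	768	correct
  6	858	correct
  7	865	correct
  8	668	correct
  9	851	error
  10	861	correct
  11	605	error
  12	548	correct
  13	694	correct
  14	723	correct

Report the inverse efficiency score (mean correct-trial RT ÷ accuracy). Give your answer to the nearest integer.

Correct trials (n=11): 838, 576, 575, 768, 858, 865, 668, 861, 548, 694, 723
Mean correct RT = 7974/11 = 724.9091 ms
Proportion correct = 11/14
IES = 724.9091 / (11/14) = 922.612 ms

923 ms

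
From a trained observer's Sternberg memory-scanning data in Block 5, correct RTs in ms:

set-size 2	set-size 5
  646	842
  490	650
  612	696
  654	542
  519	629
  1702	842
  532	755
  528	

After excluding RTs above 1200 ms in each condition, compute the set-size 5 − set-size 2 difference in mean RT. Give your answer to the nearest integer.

set-size 2: exclude 1702
M(set-size 2) = 3981/7 = 568.714
M(set-size 5) = 4956/7 = 708.000
Difference = 708.000 − 568.714 = 139.286 ms

139 ms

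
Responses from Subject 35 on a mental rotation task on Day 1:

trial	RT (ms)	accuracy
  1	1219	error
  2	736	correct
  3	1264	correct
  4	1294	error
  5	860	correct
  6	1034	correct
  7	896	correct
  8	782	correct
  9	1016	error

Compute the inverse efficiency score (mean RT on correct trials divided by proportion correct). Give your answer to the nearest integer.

Correct trials (n=6): 736, 1264, 860, 1034, 896, 782
Mean correct RT = 5572/6 = 928.6667 ms
Proportion correct = 6/9
IES = 928.6667 / (6/9) = 1393.000 ms

1393 ms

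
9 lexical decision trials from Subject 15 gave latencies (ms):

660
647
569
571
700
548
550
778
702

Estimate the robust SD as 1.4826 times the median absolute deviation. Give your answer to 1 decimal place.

Sorted: 548, 550, 569, 571, 647, 660, 700, 702, 778 → median = 647
|x − 647| sorted: 0, 13, 53, 55, 76, 78, 97, 99, 131 → MAD = 76
Robust SD ≈ 1.4826 × 76 = 112.678

112.7 ms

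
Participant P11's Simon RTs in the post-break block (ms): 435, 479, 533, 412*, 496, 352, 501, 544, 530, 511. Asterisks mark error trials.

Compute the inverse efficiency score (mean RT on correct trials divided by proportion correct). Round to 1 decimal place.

540.9 ms

Correct trials (n=9): 435, 479, 533, 496, 352, 501, 544, 530, 511
Mean correct RT = 4381/9 = 486.7778 ms
Proportion correct = 9/10
IES = 486.7778 / (9/10) = 540.864 ms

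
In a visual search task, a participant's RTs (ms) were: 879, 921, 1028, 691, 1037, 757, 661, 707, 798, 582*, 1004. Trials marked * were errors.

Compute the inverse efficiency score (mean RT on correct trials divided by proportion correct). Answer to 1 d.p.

933.1 ms

Correct trials (n=10): 879, 921, 1028, 691, 1037, 757, 661, 707, 798, 1004
Mean correct RT = 8483/10 = 848.3000 ms
Proportion correct = 10/11
IES = 848.3000 / (10/11) = 933.130 ms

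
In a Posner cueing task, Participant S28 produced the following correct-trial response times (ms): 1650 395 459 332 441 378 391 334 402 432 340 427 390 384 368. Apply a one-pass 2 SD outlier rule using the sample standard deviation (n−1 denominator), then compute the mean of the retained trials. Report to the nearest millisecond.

n = 15, ΣRT = 7123, M = 474.867
Σ(x−M)² = 1499893.73; s = √(1499893.73/14) = 327.315
Cutoffs: 474.867 ± 2·327.315 → [-179.8, 1129.5]
Outside: 1650 → excluded.
Retained (n=14): Σ = 5473, mean = 5473/14 = 390.929

391 ms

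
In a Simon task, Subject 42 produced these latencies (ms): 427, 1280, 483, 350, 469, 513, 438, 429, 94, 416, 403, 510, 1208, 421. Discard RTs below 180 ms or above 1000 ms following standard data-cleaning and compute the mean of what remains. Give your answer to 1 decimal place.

441.7 ms

Excluded: 94, 1208, 1280
Retained (n=11): Σ = 4859
Mean = 4859/11 = 441.7273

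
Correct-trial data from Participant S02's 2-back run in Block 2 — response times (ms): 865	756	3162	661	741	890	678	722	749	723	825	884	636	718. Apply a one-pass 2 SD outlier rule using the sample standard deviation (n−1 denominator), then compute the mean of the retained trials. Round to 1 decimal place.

757.5 ms

n = 14, ΣRT = 13010, M = 929.286
Σ(x−M)² = 5452898.86; s = √(5452898.86/13) = 647.652
Cutoffs: 929.286 ± 2·647.652 → [-366.0, 2224.6]
Outside: 3162 → excluded.
Retained (n=13): Σ = 9848, mean = 9848/13 = 757.538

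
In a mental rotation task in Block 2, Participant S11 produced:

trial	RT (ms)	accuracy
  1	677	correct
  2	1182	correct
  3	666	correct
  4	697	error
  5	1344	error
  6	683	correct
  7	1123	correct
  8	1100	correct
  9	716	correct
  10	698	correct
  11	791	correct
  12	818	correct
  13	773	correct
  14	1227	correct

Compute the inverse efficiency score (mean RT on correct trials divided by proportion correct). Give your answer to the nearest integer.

Correct trials (n=12): 677, 1182, 666, 683, 1123, 1100, 716, 698, 791, 818, 773, 1227
Mean correct RT = 10454/12 = 871.1667 ms
Proportion correct = 12/14
IES = 871.1667 / (12/14) = 1016.361 ms

1016 ms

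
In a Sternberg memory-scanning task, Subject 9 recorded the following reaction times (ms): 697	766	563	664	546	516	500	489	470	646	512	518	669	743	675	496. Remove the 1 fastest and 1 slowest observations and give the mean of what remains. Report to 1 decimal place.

588.1 ms

Sorted: 470, 489, 496, 500, 512, 516, 518, 546, 563, 646, 664, 669, 675, 697, 743, 766
Drop lowest 1 (470) and highest 1 (766)
Remaining (n=14): Σ = 8234, mean = 8234/14 = 588.143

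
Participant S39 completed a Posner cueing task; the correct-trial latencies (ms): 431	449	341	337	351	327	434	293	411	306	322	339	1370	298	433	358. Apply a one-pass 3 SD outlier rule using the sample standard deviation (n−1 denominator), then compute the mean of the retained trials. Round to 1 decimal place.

n = 16, ΣRT = 6800, M = 425.000
Σ(x−M)² = 994066.00; s = √(994066.00/15) = 257.432
Cutoffs: 425.000 ± 3·257.432 → [-347.3, 1197.3]
Outside: 1370 → excluded.
Retained (n=15): Σ = 5430, mean = 5430/15 = 362.000

362.0 ms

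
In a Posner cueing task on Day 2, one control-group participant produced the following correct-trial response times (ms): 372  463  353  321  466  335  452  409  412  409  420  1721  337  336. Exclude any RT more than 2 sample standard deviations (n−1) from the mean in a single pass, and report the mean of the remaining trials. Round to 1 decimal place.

n = 14, ΣRT = 6806, M = 486.143
Σ(x−M)² = 1674411.71; s = √(1674411.71/13) = 358.888
Cutoffs: 486.143 ± 2·358.888 → [-231.6, 1203.9]
Outside: 1721 → excluded.
Retained (n=13): Σ = 5085, mean = 5085/13 = 391.154

391.2 ms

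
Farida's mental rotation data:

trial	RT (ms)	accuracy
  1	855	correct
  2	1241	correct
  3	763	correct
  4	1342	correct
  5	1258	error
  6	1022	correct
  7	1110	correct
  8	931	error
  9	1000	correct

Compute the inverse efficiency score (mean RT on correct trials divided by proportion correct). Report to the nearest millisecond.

1347 ms

Correct trials (n=7): 855, 1241, 763, 1342, 1022, 1110, 1000
Mean correct RT = 7333/7 = 1047.5714 ms
Proportion correct = 7/9
IES = 1047.5714 / (7/9) = 1346.878 ms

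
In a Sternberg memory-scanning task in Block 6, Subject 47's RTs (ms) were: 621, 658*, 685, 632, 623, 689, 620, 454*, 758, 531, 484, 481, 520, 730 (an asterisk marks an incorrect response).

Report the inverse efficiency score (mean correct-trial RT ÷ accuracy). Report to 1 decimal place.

716.9 ms

Correct trials (n=12): 621, 685, 632, 623, 689, 620, 758, 531, 484, 481, 520, 730
Mean correct RT = 7374/12 = 614.5000 ms
Proportion correct = 12/14
IES = 614.5000 / (12/14) = 716.917 ms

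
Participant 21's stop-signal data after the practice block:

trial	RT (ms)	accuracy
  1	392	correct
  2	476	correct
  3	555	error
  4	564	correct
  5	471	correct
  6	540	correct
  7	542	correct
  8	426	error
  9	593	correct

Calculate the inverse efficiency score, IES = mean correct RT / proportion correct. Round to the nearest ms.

Correct trials (n=7): 392, 476, 564, 471, 540, 542, 593
Mean correct RT = 3578/7 = 511.1429 ms
Proportion correct = 7/9
IES = 511.1429 / (7/9) = 657.184 ms

657 ms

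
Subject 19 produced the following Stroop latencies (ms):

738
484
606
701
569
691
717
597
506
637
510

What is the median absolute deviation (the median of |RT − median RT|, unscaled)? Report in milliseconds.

95 ms

Sorted: 484, 506, 510, 569, 597, 606, 637, 691, 701, 717, 738 → median = 606
|x − 606|: 132, 122, 0, 95, 37, 85, 111, 9, 100, 31, 96
Sorted deviations: 0, 9, 31, 37, 85, 95, 96, 100, 111, 122, 132 → MAD = 95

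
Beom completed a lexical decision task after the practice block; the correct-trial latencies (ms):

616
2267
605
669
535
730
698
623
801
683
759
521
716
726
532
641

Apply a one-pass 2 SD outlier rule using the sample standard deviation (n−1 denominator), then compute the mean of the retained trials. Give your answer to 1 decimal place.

657.0 ms

n = 16, ΣRT = 12122, M = 757.625
Σ(x−M)² = 2532107.75; s = √(2532107.75/15) = 410.862
Cutoffs: 757.625 ± 2·410.862 → [-64.1, 1579.3]
Outside: 2267 → excluded.
Retained (n=15): Σ = 9855, mean = 9855/15 = 657.000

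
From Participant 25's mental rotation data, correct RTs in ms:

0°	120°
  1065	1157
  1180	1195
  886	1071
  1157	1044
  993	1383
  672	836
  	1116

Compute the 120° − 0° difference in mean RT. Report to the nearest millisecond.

122 ms

M(0°) = 5953/6 = 992.167
M(120°) = 7802/7 = 1114.571
Difference = 1114.571 − 992.167 = 122.405 ms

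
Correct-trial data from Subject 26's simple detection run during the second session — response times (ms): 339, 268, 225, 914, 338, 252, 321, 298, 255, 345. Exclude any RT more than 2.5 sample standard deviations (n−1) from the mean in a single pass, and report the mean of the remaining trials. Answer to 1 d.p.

293.4 ms

n = 10, ΣRT = 3555, M = 355.500
Σ(x−M)² = 362606.50; s = √(362606.50/9) = 200.723
Cutoffs: 355.500 ± 2.5·200.723 → [-146.3, 857.3]
Outside: 914 → excluded.
Retained (n=9): Σ = 2641, mean = 2641/9 = 293.444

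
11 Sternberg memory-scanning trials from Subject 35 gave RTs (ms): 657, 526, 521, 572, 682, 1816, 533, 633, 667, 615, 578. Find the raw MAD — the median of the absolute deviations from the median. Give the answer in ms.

Sorted: 521, 526, 533, 572, 578, 615, 633, 657, 667, 682, 1816 → median = 615
|x − 615|: 42, 89, 94, 43, 67, 1201, 82, 18, 52, 0, 37
Sorted deviations: 0, 18, 37, 42, 43, 52, 67, 82, 89, 94, 1201 → MAD = 52

52 ms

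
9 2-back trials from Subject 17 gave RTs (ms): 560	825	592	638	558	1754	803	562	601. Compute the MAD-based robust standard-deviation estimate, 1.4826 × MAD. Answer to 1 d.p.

60.8 ms

Sorted: 558, 560, 562, 592, 601, 638, 803, 825, 1754 → median = 601
|x − 601| sorted: 0, 9, 37, 39, 41, 43, 202, 224, 1153 → MAD = 41
Robust SD ≈ 1.4826 × 41 = 60.787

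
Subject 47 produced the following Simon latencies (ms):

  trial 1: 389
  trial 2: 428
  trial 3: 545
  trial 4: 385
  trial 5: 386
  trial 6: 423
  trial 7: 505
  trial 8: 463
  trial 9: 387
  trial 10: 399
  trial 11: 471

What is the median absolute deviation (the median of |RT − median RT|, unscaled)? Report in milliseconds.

Sorted: 385, 386, 387, 389, 399, 423, 428, 463, 471, 505, 545 → median = 423
|x − 423|: 34, 5, 122, 38, 37, 0, 82, 40, 36, 24, 48
Sorted deviations: 0, 5, 24, 34, 36, 37, 38, 40, 48, 82, 122 → MAD = 37

37 ms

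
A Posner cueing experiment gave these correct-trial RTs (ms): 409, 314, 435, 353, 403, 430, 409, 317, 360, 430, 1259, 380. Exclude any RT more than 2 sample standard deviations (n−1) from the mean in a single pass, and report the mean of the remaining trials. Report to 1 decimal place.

n = 12, ΣRT = 5499, M = 458.250
Σ(x−M)² = 718854.25; s = √(718854.25/11) = 255.637
Cutoffs: 458.250 ± 2·255.637 → [-53.0, 969.5]
Outside: 1259 → excluded.
Retained (n=11): Σ = 4240, mean = 4240/11 = 385.455

385.5 ms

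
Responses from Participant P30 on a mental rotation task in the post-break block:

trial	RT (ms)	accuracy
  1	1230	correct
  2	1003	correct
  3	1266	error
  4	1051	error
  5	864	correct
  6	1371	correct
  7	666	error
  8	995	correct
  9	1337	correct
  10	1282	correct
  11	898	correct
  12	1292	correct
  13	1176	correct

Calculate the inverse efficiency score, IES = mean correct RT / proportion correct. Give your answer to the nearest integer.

Correct trials (n=10): 1230, 1003, 864, 1371, 995, 1337, 1282, 898, 1292, 1176
Mean correct RT = 11448/10 = 1144.8000 ms
Proportion correct = 10/13
IES = 1144.8000 / (10/13) = 1488.240 ms

1488 ms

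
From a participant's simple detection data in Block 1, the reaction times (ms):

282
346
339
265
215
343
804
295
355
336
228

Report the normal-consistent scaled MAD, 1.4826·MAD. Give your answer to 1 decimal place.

Sorted: 215, 228, 265, 282, 295, 336, 339, 343, 346, 355, 804 → median = 336
|x − 336| sorted: 0, 3, 7, 10, 19, 41, 54, 71, 108, 121, 468 → MAD = 41
Robust SD ≈ 1.4826 × 41 = 60.787

60.8 ms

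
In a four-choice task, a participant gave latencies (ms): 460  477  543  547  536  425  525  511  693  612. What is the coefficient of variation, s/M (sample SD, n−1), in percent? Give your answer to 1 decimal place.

n = 10, Σ = 5329, M = 532.9000
Σ(x−M)² = 52822.900; s = √(52822.900/9) = 76.6108
CV = 76.6108 / 532.9000 = 0.14376 = 14.376%

14.4%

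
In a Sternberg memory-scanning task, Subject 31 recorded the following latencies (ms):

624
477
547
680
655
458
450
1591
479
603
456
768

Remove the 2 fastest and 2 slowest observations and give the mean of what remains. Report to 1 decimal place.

Sorted: 450, 456, 458, 477, 479, 547, 603, 624, 655, 680, 768, 1591
Drop lowest 2 (450, 456) and highest 2 (768, 1591)
Remaining (n=8): Σ = 4523, mean = 4523/8 = 565.375

565.4 ms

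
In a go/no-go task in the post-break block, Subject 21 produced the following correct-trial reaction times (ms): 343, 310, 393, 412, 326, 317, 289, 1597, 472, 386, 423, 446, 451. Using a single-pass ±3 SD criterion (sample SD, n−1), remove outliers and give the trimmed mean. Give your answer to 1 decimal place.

n = 13, ΣRT = 6165, M = 474.231
Σ(x−M)² = 1408030.31; s = √(1408030.31/12) = 342.543
Cutoffs: 474.231 ± 3·342.543 → [-553.4, 1501.9]
Outside: 1597 → excluded.
Retained (n=12): Σ = 4568, mean = 4568/12 = 380.667

380.7 ms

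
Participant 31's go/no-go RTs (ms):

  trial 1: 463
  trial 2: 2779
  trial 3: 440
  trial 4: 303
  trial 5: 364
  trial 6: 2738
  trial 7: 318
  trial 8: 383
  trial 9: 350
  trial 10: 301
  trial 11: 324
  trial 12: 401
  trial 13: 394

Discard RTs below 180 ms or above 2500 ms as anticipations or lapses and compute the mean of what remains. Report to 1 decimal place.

367.4 ms

Excluded: 2738, 2779
Retained (n=11): Σ = 4041
Mean = 4041/11 = 367.3636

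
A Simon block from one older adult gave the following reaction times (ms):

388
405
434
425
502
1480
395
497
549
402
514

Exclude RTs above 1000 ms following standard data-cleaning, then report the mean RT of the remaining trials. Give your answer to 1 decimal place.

451.1 ms

Excluded: 1480
Retained (n=10): Σ = 4511
Mean = 4511/10 = 451.1000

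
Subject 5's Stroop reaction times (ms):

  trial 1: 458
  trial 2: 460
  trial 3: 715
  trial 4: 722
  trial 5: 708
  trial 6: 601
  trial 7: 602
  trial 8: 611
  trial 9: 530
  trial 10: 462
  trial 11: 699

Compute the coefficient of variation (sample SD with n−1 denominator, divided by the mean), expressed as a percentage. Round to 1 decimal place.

17.8%

n = 11, Σ = 6568, M = 597.0909
Σ(x−M)² = 113314.909; s = √(113314.909/10) = 106.4495
CV = 106.4495 / 597.0909 = 0.17828 = 17.828%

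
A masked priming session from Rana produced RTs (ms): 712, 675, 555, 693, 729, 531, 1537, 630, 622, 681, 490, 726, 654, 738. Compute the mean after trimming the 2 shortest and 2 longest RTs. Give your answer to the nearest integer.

668 ms

Sorted: 490, 531, 555, 622, 630, 654, 675, 681, 693, 712, 726, 729, 738, 1537
Drop lowest 2 (490, 531) and highest 2 (738, 1537)
Remaining (n=10): Σ = 6677, mean = 6677/10 = 667.700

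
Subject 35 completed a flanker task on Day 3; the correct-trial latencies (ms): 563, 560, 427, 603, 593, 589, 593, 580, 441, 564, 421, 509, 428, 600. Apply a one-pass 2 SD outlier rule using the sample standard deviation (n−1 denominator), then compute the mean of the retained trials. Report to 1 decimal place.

n = 14, ΣRT = 7471, M = 533.643
Σ(x−M)² = 68363.21; s = √(68363.21/13) = 72.517
Cutoffs: 533.643 ± 2·72.517 → [388.6, 678.7]
No RTs fall outside the cutoffs; all 14 retained. Mean = 7471/14 = 533.643

533.6 ms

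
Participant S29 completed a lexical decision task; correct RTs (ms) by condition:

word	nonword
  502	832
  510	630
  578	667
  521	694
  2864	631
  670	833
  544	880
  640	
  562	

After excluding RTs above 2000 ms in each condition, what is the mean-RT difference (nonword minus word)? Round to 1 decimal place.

172.3 ms

word: exclude 2864
M(word) = 4527/8 = 565.875
M(nonword) = 5167/7 = 738.143
Difference = 738.143 − 565.875 = 172.268 ms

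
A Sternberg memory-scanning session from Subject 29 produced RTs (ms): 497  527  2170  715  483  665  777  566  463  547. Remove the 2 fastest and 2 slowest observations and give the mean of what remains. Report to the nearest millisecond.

Sorted: 463, 483, 497, 527, 547, 566, 665, 715, 777, 2170
Drop lowest 2 (463, 483) and highest 2 (777, 2170)
Remaining (n=6): Σ = 3517, mean = 3517/6 = 586.167

586 ms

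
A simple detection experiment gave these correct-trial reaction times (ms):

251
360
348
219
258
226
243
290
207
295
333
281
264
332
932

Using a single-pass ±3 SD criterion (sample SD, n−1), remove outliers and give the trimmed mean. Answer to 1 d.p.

n = 15, ΣRT = 4839, M = 322.600
Σ(x−M)² = 429661.60; s = √(429661.60/14) = 175.186
Cutoffs: 322.600 ± 3·175.186 → [-203.0, 848.2]
Outside: 932 → excluded.
Retained (n=14): Σ = 3907, mean = 3907/14 = 279.071

279.1 ms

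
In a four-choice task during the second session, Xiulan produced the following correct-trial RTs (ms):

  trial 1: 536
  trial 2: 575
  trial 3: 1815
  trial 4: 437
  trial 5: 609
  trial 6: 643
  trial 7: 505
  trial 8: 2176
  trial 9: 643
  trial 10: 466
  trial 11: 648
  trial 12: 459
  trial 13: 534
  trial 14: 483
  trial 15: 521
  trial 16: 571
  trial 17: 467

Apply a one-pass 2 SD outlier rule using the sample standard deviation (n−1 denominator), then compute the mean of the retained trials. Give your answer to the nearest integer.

n = 17, ΣRT = 12088, M = 711.059
Σ(x−M)² = 3877372.94; s = √(3877372.94/16) = 492.276
Cutoffs: 711.059 ± 2·492.276 → [-273.5, 1695.6]
Outside: 1815, 2176 → excluded.
Retained (n=15): Σ = 8097, mean = 8097/15 = 539.800

540 ms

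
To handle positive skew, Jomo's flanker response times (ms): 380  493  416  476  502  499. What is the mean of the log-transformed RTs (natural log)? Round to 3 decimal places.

6.128

ln(RT): 5.9402, 6.2005, 6.0307, 6.1654, 6.2186, 6.2126
Σ ln(RT) = 36.7680
Mean = 36.7680/6 = 6.12800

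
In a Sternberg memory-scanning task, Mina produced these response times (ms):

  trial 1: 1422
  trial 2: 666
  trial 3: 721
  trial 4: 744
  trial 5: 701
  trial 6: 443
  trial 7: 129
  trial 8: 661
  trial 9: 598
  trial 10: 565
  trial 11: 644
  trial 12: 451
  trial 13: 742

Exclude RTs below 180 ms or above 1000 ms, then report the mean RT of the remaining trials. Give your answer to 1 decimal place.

630.5 ms

Excluded: 129, 1422
Retained (n=11): Σ = 6936
Mean = 6936/11 = 630.5455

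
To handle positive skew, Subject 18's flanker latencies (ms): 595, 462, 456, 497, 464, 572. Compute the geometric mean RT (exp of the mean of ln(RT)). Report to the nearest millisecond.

ln(RT): 6.3886, 6.1356, 6.1225, 6.2086, 6.1399, 6.3491
Mean ln(RT) = 37.3442/6 = 6.22404
Geometric mean = exp(6.22404) = 504.74 ms

505 ms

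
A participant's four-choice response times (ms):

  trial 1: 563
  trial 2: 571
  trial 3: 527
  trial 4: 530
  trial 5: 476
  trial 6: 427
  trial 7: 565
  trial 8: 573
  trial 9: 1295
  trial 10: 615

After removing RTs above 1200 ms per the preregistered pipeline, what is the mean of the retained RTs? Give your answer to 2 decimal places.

538.56 ms

Excluded: 1295
Retained (n=9): Σ = 4847
Mean = 4847/9 = 538.5556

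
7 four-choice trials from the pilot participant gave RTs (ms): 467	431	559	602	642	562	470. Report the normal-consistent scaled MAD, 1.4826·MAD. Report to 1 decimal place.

123.1 ms

Sorted: 431, 467, 470, 559, 562, 602, 642 → median = 559
|x − 559| sorted: 0, 3, 43, 83, 89, 92, 128 → MAD = 83
Robust SD ≈ 1.4826 × 83 = 123.056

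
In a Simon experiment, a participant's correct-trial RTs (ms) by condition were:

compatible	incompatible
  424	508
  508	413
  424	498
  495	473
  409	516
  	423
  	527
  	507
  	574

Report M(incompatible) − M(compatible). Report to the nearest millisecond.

M(compatible) = 2260/5 = 452.000
M(incompatible) = 4439/9 = 493.222
Difference = 493.222 − 452.000 = 41.222 ms

41 ms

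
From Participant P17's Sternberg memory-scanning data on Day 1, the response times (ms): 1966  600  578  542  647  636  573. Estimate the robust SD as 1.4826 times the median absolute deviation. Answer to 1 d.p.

Sorted: 542, 573, 578, 600, 636, 647, 1966 → median = 600
|x − 600| sorted: 0, 22, 27, 36, 47, 58, 1366 → MAD = 36
Robust SD ≈ 1.4826 × 36 = 53.374

53.4 ms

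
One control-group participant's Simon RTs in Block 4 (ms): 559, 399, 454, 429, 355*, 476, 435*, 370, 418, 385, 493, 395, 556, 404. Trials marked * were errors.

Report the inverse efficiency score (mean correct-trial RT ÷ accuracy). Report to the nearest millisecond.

Correct trials (n=12): 559, 399, 454, 429, 476, 370, 418, 385, 493, 395, 556, 404
Mean correct RT = 5338/12 = 444.8333 ms
Proportion correct = 12/14
IES = 444.8333 / (12/14) = 518.972 ms

519 ms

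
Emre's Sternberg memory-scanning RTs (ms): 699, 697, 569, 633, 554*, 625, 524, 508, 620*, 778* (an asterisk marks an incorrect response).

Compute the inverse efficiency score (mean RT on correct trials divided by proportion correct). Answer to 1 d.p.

868.4 ms

Correct trials (n=7): 699, 697, 569, 633, 625, 524, 508
Mean correct RT = 4255/7 = 607.8571 ms
Proportion correct = 7/10
IES = 607.8571 / (7/10) = 868.367 ms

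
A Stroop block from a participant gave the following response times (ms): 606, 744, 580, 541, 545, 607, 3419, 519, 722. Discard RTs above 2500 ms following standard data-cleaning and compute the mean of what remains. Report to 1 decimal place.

Excluded: 3419
Retained (n=8): Σ = 4864
Mean = 4864/8 = 608.0000

608.0 ms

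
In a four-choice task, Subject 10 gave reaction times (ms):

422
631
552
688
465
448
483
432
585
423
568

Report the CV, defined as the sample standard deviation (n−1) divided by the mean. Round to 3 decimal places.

0.177

n = 11, Σ = 5697, M = 517.9091
Σ(x−M)² = 84384.909; s = √(84384.909/10) = 91.8613
CV = 91.8613 / 517.9091 = 0.17737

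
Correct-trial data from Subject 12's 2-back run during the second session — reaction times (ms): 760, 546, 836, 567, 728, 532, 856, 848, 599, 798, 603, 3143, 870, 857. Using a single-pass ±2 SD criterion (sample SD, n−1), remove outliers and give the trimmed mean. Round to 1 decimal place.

n = 14, ΣRT = 12543, M = 895.929
Σ(x−M)² = 5652328.93; s = √(5652328.93/13) = 659.390
Cutoffs: 895.929 ± 2·659.390 → [-422.9, 2214.7]
Outside: 3143 → excluded.
Retained (n=13): Σ = 9400, mean = 9400/13 = 723.077

723.1 ms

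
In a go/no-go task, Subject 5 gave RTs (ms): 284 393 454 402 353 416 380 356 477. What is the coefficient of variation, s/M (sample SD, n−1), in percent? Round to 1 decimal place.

n = 9, Σ = 3515, M = 390.5556
Σ(x−M)² = 26352.222; s = √(26352.222/8) = 57.3936
CV = 57.3936 / 390.5556 = 0.14695 = 14.695%

14.7%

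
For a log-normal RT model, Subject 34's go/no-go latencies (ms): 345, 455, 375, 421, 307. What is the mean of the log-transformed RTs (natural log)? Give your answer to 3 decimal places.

5.932

ln(RT): 5.8435, 6.1203, 5.9269, 6.0426, 5.7268
Σ ln(RT) = 29.6602
Mean = 29.6602/5 = 5.93205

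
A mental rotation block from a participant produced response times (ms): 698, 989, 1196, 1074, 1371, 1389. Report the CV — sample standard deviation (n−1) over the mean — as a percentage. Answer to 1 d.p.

23.2%

n = 6, Σ = 6717, M = 1119.5000
Σ(x−M)² = 338497.500; s = √(338497.500/5) = 260.1913
CV = 260.1913 / 1119.5000 = 0.23242 = 23.242%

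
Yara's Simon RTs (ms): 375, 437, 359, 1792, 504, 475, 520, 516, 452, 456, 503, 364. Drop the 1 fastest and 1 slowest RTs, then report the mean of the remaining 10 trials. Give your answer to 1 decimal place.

Sorted: 359, 364, 375, 437, 452, 456, 475, 503, 504, 516, 520, 1792
Drop lowest 1 (359) and highest 1 (1792)
Remaining (n=10): Σ = 4602, mean = 4602/10 = 460.200

460.2 ms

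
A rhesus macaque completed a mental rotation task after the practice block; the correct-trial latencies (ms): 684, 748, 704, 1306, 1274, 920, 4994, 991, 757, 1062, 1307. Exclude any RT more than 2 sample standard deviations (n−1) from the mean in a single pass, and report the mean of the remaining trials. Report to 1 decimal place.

n = 11, ΣRT = 14747, M = 1340.636
Σ(x−M)² = 15258982.55; s = √(15258982.55/10) = 1235.273
Cutoffs: 1340.636 ± 2·1235.273 → [-1129.9, 3811.2]
Outside: 4994 → excluded.
Retained (n=10): Σ = 9753, mean = 9753/10 = 975.300

975.3 ms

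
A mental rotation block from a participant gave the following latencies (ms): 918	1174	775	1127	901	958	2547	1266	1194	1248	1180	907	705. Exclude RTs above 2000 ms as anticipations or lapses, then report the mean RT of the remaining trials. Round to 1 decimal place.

Excluded: 2547
Retained (n=12): Σ = 12353
Mean = 12353/12 = 1029.4167

1029.4 ms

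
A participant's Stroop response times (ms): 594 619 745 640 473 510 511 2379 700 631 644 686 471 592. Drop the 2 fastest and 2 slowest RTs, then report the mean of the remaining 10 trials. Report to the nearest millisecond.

Sorted: 471, 473, 510, 511, 592, 594, 619, 631, 640, 644, 686, 700, 745, 2379
Drop lowest 2 (471, 473) and highest 2 (745, 2379)
Remaining (n=10): Σ = 6127, mean = 6127/10 = 612.700

613 ms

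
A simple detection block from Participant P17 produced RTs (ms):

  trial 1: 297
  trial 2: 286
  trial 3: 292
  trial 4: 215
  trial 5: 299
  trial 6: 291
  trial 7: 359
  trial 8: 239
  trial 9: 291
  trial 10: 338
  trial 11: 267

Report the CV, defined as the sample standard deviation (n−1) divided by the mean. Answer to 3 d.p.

n = 11, Σ = 3174, M = 288.5455
Σ(x−M)² = 15948.727; s = √(15948.727/10) = 39.9359
CV = 39.9359 / 288.5455 = 0.13840

0.138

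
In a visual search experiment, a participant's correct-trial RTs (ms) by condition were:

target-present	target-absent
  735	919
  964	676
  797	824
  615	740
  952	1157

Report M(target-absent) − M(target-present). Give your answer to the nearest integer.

M(target-present) = 4063/5 = 812.600
M(target-absent) = 4316/5 = 863.200
Difference = 863.200 − 812.600 = 50.600 ms

51 ms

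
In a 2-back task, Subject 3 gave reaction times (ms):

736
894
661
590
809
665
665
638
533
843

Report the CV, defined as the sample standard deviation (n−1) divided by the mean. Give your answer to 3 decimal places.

n = 10, Σ = 7034, M = 703.4000
Σ(x−M)² = 118950.400; s = √(118950.400/9) = 114.9640
CV = 114.9640 / 703.4000 = 0.16344

0.163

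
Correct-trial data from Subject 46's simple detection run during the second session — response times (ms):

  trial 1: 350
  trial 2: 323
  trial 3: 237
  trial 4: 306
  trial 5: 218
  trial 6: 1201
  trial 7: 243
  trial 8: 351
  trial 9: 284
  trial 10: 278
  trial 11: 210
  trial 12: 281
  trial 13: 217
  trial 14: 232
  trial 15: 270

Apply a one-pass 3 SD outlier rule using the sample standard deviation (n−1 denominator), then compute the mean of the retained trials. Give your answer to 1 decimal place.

n = 15, ΣRT = 5001, M = 333.400
Σ(x−M)² = 836289.60; s = √(836289.60/14) = 244.407
Cutoffs: 333.400 ± 3·244.407 → [-399.8, 1066.6]
Outside: 1201 → excluded.
Retained (n=14): Σ = 3800, mean = 3800/14 = 271.429

271.4 ms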